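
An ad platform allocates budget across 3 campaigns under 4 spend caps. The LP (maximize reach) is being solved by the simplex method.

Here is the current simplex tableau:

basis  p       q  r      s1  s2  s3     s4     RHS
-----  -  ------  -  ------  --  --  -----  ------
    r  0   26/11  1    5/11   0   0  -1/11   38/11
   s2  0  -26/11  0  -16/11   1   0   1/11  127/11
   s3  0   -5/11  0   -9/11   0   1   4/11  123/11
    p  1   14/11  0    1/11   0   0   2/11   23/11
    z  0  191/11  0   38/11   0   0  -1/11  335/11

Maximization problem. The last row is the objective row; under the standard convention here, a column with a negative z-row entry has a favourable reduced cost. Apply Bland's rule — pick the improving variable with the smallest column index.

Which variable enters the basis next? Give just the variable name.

s4

Objective-row coefficients: p: 0, q: 191/11, r: 0, s1: 38/11, s2: 0, s3: 0, s4: -1/11.
Improving columns: s4. Bland's rule picks the smallest column index → s4.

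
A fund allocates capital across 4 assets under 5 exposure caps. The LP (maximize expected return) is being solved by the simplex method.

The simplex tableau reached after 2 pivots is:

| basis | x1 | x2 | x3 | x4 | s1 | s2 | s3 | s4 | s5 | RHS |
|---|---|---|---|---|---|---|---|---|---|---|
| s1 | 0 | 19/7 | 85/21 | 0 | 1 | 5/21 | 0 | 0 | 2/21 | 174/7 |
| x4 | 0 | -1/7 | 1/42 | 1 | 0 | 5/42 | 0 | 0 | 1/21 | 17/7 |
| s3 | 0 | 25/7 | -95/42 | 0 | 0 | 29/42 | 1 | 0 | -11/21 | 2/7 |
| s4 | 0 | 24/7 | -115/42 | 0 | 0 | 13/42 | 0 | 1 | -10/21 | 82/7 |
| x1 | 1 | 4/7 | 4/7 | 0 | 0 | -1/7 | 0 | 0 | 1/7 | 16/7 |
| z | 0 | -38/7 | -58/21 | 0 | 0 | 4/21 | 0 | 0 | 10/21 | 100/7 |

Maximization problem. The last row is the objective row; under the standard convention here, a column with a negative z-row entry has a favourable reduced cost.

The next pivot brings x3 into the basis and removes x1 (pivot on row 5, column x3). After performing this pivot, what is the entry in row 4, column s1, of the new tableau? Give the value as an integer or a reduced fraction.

0

Pivot element is row 5, column x3: 4/7.
Normalize row 5: new (row 5, s1) = 0/(4/7) = 0.
row 4 ← row 4 − (-115/42)·(new row 5): 0 − (-115/42)·0 = 0.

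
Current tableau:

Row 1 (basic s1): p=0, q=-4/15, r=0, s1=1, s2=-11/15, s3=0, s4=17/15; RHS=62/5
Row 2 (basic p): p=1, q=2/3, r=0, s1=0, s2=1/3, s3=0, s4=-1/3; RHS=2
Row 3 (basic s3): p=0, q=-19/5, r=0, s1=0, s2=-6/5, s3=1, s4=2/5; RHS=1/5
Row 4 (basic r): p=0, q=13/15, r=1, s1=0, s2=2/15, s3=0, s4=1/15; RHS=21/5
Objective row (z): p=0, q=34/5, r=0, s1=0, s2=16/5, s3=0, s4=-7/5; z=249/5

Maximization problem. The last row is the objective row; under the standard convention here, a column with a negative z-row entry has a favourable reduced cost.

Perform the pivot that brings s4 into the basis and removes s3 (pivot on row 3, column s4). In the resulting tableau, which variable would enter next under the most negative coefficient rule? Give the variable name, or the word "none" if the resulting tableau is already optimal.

Pivot element 2/5. New z-row = old z-row − (-7/5)·(row 3/(2/5)).
Updated z-row coefficients: p: 0, q: -13/2, r: 0, s1: 0, s2: -1, s3: 7/2, s4: 0.
The most negative is -13/2 in column q, so q would enter next.

q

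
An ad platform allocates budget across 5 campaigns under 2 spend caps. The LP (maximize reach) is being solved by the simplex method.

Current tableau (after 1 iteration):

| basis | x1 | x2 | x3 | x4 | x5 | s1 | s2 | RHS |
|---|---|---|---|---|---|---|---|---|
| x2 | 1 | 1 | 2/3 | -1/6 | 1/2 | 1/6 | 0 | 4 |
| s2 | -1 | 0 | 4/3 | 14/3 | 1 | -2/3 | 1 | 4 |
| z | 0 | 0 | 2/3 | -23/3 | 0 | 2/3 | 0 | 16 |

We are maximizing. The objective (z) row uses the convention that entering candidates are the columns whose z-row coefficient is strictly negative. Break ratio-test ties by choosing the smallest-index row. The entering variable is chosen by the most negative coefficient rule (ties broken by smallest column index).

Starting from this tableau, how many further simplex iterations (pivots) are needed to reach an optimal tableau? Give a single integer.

3

pivot: x4 in, s2 out → z = 158/7
pivot: x1 in, x2 out → z = 800/27
pivot: s1 in, x1 out → z = 35
No improving column remains; optimal.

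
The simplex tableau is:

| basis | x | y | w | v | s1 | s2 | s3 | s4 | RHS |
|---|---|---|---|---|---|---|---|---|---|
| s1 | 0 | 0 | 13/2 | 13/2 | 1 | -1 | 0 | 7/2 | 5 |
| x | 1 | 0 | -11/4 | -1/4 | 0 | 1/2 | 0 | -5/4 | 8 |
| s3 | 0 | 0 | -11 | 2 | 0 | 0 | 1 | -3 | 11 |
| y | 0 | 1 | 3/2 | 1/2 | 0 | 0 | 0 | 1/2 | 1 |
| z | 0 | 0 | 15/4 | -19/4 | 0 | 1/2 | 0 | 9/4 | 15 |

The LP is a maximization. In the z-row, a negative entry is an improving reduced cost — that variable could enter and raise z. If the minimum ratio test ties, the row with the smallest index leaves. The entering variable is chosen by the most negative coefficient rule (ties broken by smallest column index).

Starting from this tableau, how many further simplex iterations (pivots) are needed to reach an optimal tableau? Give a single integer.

pivot: v in, s1 out → z = 485/26
pivot: s2 in, y out → z = 41/2
No improving column remains; optimal.

2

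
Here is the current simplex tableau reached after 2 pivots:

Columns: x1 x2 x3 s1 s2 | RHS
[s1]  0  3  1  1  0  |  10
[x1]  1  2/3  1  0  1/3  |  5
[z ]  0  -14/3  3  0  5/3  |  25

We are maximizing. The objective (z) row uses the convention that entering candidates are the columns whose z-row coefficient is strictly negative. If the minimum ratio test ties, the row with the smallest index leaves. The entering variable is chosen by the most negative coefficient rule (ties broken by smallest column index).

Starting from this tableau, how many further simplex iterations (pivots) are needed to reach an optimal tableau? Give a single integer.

1

pivot: x2 in, s1 out → z = 365/9
No improving column remains; optimal.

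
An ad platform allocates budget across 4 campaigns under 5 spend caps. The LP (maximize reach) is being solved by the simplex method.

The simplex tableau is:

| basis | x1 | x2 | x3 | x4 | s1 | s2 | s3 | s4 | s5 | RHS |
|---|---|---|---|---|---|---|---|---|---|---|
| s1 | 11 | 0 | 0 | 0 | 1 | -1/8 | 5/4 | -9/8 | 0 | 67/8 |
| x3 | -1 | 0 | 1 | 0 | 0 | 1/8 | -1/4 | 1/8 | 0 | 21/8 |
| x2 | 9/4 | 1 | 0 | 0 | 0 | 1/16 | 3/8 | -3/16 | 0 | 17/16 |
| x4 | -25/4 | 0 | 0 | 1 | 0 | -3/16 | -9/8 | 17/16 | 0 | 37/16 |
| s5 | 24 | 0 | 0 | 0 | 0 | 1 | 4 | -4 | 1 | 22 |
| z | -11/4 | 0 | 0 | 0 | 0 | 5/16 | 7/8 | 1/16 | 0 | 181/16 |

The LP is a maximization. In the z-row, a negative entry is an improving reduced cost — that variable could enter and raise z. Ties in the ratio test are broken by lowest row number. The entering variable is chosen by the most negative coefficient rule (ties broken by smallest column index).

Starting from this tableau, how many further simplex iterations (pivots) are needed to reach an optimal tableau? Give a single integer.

2

pivot: x1 in, x2 out → z = 227/18
pivot: s4 in, x4 out → z = 185/13
No improving column remains; optimal.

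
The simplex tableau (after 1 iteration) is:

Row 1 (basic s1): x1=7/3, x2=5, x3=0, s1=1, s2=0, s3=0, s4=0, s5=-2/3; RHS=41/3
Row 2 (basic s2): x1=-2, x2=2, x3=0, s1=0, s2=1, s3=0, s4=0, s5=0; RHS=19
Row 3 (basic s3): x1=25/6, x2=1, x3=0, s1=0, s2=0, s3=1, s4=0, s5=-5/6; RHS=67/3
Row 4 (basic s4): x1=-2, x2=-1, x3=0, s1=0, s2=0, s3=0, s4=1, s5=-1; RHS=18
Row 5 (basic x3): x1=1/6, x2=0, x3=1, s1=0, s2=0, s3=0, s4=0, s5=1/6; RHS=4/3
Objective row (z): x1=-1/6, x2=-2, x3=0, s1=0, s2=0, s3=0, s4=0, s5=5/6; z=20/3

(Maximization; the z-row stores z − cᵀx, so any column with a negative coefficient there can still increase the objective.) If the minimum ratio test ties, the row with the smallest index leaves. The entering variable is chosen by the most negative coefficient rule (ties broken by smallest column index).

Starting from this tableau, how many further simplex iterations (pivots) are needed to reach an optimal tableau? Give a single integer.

pivot: x2 in, s1 out → z = 182/15
No improving column remains; optimal.

1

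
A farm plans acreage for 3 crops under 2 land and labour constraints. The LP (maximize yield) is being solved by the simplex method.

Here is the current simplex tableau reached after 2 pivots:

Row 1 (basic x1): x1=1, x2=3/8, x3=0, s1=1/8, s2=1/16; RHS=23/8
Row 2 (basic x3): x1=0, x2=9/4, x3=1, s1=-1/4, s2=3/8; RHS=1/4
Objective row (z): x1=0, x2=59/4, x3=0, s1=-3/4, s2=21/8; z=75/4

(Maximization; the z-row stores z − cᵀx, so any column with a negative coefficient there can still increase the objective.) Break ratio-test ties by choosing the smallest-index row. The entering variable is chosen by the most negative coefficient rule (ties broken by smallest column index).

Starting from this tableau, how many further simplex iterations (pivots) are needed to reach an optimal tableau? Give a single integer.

pivot: s1 in, x1 out → z = 36
No improving column remains; optimal.

1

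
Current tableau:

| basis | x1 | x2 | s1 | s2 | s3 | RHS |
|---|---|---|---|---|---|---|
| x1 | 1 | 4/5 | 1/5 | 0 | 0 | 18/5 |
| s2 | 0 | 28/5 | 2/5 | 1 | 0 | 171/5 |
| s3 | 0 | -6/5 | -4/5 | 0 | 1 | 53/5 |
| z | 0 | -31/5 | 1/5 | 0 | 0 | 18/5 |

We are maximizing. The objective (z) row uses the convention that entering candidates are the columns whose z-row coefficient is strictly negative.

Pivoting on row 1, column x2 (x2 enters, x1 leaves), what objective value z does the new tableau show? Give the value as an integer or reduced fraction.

Minimum ratio for x2: (18/5)/(4/5) = 9/2.
z changes by −(z-row coeff of x2)·ratio = −(-31/5)·(9/2) = 279/10.
New z = 18/5 + (279/10) = 63/2.

63/2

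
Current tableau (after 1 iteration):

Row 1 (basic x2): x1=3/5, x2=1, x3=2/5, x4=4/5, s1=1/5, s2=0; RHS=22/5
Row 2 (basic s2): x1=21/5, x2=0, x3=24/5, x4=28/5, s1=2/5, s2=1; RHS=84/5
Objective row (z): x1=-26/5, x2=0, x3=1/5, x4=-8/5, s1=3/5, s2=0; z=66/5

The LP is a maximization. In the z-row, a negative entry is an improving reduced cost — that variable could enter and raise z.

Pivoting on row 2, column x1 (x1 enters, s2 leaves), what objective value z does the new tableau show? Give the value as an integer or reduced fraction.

Minimum ratio for x1: (84/5)/(21/5) = 4.
z changes by −(z-row coeff of x1)·ratio = −(-26/5)·4 = 104/5.
New z = 66/5 + (104/5) = 34.

34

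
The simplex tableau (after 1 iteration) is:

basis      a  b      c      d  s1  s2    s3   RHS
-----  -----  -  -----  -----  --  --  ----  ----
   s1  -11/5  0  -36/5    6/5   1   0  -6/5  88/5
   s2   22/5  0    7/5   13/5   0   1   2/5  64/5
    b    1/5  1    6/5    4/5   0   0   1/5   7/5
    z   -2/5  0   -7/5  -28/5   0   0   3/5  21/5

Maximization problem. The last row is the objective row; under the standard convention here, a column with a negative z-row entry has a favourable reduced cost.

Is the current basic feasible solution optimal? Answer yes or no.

no

Column a has objective-row coefficient -2/5, which is negative; an improving pivot exists, so not yet optimal.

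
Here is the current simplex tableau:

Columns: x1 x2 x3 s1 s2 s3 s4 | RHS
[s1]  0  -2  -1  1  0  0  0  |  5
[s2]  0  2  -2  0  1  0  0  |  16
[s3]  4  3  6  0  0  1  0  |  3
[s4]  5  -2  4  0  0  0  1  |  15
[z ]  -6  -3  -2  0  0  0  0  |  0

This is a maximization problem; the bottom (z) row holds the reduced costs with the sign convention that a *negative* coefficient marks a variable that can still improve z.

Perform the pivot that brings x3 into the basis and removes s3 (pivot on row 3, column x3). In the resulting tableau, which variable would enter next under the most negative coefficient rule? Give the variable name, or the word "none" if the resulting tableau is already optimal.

Pivot element 6. New z-row = old z-row − (-2)·(row 3/6).
Updated z-row coefficients: x1: -14/3, x2: -2, x3: 0, s1: 0, s2: 0, s3: 1/3, s4: 0.
The most negative is -14/3 in column x1, so x1 would enter next.

x1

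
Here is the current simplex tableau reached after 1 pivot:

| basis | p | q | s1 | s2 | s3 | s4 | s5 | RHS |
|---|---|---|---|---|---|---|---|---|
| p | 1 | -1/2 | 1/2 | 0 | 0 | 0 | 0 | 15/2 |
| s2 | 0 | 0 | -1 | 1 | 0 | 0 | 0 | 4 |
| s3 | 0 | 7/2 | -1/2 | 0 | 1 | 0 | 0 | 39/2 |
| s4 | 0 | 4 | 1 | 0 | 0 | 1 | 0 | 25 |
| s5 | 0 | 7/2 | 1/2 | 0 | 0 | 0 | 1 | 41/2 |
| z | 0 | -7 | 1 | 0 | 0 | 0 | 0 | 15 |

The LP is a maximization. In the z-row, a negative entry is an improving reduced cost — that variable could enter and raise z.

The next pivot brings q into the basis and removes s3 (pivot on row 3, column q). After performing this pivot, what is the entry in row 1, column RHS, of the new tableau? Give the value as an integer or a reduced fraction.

Pivot element is row 3, column q: 7/2.
Normalize row 3: new (row 3, RHS) = (39/2)/(7/2) = 39/7.
row 1 ← row 1 − (-1/2)·(new row 3): 15/2 − (-1/2)·(39/7) = 72/7.

72/7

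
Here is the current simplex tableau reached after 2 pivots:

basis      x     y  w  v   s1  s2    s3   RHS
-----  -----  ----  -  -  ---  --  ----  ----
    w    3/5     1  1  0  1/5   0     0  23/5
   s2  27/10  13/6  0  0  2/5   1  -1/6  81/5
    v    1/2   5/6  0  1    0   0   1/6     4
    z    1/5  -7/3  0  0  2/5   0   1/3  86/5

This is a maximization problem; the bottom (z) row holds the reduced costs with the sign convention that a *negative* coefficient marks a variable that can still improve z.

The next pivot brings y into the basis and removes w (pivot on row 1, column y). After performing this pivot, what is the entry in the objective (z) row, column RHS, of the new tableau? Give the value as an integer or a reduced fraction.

419/15

Pivot element is row 1, column y: 1.
Normalize row 1: new (row 1, RHS) = (23/5)/1 = 23/5.
z-row ← z-row − (-7/3)·(new row 1): 86/5 − (-7/3)·(23/5) = 419/15.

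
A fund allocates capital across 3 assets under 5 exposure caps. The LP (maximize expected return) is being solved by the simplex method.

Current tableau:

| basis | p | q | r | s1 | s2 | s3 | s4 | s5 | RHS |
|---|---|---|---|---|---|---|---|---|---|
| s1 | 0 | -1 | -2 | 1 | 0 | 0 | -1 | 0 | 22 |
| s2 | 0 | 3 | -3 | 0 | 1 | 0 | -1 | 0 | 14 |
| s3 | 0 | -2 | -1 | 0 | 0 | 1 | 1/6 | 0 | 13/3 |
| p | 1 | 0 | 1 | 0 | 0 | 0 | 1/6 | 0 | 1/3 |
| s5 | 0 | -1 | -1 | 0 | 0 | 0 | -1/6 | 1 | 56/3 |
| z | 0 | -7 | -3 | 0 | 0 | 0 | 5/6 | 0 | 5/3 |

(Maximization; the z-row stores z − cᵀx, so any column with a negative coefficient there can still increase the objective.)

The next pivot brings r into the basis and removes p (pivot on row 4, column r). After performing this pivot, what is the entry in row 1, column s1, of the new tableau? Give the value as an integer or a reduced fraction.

Pivot element is row 4, column r: 1.
Normalize row 4: new (row 4, s1) = 0/1 = 0.
row 1 ← row 1 − (-2)·(new row 4): 1 − (-2)·0 = 1.

1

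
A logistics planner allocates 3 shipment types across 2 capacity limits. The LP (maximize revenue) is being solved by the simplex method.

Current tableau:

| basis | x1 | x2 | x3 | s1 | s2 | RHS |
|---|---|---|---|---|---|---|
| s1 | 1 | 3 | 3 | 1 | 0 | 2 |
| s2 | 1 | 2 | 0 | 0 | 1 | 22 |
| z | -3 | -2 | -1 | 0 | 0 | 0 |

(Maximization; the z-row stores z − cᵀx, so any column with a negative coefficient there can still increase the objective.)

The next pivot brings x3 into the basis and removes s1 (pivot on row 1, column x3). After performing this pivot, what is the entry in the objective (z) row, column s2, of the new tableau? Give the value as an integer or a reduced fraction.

0

Pivot element is row 1, column x3: 3.
Normalize row 1: new (row 1, s2) = 0/3 = 0.
z-row ← z-row − (-1)·(new row 1): 0 − (-1)·0 = 0.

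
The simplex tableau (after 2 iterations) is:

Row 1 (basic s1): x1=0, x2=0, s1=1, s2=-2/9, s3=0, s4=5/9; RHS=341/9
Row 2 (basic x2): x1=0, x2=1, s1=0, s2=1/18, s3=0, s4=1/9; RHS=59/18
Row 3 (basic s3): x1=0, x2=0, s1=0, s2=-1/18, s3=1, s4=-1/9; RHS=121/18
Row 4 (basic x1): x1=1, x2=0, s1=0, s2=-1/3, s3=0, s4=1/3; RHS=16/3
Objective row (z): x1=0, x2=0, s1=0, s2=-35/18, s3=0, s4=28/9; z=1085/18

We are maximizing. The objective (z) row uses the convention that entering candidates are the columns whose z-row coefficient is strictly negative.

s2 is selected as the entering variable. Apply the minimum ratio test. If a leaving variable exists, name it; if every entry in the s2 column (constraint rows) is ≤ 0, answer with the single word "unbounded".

Ratios: row 1 (s1): entry -2/9 ≤ 0, skip; row 2 (x2): (59/18)/(1/18) = 59; row 3 (s3): entry -1/18 ≤ 0, skip; row 4 (x1): entry -1/3 ≤ 0, skip.
Minimum ratio is in the x2 row, so x2 leaves.

x2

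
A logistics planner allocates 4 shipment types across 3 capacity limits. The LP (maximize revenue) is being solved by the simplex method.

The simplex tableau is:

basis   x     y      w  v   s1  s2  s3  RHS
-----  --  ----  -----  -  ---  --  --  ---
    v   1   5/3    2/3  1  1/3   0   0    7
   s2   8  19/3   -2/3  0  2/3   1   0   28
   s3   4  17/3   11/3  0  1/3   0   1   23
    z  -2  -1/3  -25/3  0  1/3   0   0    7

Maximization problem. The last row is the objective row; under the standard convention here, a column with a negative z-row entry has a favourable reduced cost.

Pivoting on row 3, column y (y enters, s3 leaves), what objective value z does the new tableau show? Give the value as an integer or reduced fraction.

142/17

Minimum ratio for y: 23/(17/3) = 69/17.
z changes by −(z-row coeff of y)·ratio = −(-1/3)·(69/17) = 23/17.
New z = 7 + (23/17) = 142/17.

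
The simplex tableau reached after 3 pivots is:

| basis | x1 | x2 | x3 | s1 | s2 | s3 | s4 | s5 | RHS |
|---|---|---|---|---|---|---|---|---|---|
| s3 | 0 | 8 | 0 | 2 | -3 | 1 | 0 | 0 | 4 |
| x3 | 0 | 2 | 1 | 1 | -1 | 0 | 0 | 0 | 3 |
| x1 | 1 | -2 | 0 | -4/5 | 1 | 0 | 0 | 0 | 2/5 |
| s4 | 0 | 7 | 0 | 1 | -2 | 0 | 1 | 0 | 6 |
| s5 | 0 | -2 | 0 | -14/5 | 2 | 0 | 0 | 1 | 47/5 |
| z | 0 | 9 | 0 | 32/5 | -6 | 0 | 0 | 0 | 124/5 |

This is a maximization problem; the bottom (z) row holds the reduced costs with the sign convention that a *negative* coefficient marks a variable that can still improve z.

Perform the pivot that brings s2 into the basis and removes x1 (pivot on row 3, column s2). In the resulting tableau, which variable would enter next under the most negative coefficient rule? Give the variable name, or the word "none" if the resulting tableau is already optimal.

Pivot element 1. New z-row = old z-row − (-6)·(row 3/1).
Updated z-row coefficients: x1: 6, x2: -3, x3: 0, s1: 8/5, s2: 0, s3: 0, s4: 0, s5: 0.
The most negative is -3 in column x2, so x2 would enter next.

x2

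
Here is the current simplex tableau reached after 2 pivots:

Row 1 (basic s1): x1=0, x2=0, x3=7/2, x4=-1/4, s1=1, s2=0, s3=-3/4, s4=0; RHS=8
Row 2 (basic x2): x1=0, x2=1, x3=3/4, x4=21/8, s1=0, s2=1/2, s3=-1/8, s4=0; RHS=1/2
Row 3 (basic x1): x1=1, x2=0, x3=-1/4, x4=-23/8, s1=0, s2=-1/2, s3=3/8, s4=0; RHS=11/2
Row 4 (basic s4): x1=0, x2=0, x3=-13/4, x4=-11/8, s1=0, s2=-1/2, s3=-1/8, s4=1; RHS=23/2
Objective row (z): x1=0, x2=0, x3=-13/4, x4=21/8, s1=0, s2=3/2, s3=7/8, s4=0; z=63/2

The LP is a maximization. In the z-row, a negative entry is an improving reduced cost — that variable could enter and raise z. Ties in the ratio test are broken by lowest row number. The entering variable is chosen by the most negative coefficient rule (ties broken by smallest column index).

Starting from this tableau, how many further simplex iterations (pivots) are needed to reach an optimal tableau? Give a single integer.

pivot: x3 in, x2 out → z = 101/3
No improving column remains; optimal.

1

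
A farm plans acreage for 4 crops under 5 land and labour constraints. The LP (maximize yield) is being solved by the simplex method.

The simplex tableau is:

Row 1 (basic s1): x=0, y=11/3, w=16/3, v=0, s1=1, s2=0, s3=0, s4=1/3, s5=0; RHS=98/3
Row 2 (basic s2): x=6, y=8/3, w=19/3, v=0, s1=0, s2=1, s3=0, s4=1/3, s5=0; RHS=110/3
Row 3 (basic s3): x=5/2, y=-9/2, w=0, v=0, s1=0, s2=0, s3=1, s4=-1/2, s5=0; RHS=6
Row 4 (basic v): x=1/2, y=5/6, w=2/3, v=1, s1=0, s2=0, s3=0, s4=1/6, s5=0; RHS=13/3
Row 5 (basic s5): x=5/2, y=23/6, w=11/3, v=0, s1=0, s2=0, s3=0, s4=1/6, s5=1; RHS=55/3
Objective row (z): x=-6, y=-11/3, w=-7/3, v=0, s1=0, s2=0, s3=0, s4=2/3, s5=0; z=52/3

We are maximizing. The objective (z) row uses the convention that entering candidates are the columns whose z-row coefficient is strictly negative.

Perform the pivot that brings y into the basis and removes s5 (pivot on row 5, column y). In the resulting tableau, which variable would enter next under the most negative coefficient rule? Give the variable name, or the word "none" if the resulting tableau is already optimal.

x

Pivot element 23/6. New z-row = old z-row − (-11/3)·(row 5/(23/6)).
Updated z-row coefficients: x: -83/23, y: 0, w: 27/23, v: 0, s1: 0, s2: 0, s3: 0, s4: 19/23, s5: 22/23.
The most negative is -83/23 in column x, so x would enter next.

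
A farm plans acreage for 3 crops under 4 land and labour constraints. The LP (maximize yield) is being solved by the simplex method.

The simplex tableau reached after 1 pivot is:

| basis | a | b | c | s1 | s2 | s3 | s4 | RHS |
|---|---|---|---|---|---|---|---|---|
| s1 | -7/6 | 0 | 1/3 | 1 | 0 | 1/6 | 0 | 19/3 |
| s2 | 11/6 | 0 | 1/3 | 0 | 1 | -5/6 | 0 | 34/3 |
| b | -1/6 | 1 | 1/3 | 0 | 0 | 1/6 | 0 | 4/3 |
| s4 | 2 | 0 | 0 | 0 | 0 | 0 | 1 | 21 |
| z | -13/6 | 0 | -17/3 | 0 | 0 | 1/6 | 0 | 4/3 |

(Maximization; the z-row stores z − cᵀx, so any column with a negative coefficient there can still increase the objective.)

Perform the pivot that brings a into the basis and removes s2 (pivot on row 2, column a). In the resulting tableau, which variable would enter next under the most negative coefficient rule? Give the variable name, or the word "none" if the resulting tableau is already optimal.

Pivot element 11/6. New z-row = old z-row − (-13/6)·(row 2/(11/6)).
Updated z-row coefficients: a: 0, b: 0, c: -58/11, s1: 0, s2: 13/11, s3: -9/11, s4: 0.
The most negative is -58/11 in column c, so c would enter next.

c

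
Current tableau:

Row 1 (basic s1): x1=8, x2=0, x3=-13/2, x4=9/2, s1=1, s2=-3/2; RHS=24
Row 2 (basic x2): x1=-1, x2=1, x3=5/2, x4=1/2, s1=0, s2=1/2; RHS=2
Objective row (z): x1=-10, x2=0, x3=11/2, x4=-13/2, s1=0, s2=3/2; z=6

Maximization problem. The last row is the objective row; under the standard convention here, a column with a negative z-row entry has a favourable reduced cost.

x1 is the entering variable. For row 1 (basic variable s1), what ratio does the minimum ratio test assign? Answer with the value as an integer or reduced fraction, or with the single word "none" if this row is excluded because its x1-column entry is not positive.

Ratio = RHS / (x1 entry) = 24 / 8 = 3.

3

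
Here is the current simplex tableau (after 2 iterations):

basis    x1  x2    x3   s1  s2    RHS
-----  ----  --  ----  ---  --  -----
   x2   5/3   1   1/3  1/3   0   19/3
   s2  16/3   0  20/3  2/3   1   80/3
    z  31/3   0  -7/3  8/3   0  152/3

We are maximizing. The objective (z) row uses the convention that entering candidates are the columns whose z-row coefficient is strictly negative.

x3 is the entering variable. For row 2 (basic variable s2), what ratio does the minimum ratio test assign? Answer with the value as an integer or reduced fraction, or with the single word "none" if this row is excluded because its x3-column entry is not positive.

4

Ratio = RHS / (x3 entry) = (80/3) / (20/3) = 4.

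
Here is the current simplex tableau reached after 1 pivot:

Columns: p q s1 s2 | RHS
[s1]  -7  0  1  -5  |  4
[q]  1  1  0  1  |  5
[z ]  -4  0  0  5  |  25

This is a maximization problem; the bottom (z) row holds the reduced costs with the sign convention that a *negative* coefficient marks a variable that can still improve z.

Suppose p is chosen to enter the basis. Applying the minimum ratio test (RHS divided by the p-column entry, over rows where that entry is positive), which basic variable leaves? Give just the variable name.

Ratios: row 1 (s1): entry -7 ≤ 0, skip; row 2 (q): 5/1 = 5.
Minimum ratio 5 is in the q row, so q leaves.

q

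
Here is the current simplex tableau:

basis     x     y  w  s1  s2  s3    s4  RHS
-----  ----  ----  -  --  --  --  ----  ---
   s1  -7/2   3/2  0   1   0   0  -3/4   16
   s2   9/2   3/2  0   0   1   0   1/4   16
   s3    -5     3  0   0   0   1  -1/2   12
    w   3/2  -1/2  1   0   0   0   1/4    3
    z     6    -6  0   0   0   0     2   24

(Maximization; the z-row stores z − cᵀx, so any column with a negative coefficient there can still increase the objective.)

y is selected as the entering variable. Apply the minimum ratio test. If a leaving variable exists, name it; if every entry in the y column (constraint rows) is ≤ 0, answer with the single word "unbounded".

Ratios: row 1 (s1): 16/(3/2) = 32/3; row 2 (s2): 16/(3/2) = 32/3; row 3 (s3): 12/3 = 4; row 4 (w): entry -1/2 ≤ 0, skip.
Minimum ratio is in the s3 row, so s3 leaves.

s3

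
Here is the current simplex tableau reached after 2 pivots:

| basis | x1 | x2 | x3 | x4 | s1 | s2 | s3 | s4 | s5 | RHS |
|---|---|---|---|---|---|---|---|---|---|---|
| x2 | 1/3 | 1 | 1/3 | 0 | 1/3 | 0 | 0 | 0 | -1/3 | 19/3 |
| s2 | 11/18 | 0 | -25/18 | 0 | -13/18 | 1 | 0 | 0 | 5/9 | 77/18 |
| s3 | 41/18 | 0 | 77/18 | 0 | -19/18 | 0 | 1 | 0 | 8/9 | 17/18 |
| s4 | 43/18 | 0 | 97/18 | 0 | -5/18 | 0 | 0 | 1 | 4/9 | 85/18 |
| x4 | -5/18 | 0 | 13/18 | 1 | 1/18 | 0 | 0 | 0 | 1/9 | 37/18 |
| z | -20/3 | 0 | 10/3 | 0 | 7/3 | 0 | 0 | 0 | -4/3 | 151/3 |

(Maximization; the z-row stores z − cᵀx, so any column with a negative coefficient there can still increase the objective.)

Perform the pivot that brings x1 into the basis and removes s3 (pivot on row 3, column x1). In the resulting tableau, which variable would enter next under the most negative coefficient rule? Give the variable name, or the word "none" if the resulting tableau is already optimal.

s1

Pivot element 41/18. New z-row = old z-row − (-20/3)·(row 3/(41/18)).
Updated z-row coefficients: x1: 0, x2: 0, x3: 650/41, x4: 0, s1: -31/41, s2: 0, s3: 120/41, s4: 0, s5: 52/41.
The most negative is -31/41 in column s1, so s1 would enter next.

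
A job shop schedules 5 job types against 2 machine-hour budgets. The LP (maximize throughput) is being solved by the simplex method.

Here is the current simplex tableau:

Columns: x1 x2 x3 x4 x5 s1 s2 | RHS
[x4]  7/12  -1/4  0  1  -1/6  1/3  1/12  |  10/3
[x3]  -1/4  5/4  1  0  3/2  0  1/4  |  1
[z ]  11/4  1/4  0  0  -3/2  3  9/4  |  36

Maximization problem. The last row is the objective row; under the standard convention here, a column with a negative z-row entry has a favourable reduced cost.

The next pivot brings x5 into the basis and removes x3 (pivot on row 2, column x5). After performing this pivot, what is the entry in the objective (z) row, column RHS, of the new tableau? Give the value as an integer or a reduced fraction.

37

Pivot element is row 2, column x5: 3/2.
Normalize row 2: new (row 2, RHS) = 1/(3/2) = 2/3.
z-row ← z-row − (-3/2)·(new row 2): 36 − (-3/2)·(2/3) = 37.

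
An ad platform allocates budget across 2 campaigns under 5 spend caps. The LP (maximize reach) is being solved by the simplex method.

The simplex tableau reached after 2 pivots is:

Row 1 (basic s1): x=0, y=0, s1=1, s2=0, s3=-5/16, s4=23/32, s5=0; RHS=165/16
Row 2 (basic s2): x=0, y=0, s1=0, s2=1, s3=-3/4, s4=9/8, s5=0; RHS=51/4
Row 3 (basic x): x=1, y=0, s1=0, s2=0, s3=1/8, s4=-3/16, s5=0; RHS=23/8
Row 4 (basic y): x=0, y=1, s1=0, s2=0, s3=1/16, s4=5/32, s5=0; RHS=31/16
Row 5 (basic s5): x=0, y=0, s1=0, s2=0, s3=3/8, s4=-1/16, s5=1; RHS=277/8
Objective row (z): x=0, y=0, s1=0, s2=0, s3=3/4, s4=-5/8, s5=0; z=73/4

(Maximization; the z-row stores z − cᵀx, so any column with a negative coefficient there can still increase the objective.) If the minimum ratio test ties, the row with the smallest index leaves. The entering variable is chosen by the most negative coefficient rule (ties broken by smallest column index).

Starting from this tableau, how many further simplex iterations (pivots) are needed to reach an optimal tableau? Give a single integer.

pivot: s4 in, s2 out → z = 76/3
No improving column remains; optimal.

1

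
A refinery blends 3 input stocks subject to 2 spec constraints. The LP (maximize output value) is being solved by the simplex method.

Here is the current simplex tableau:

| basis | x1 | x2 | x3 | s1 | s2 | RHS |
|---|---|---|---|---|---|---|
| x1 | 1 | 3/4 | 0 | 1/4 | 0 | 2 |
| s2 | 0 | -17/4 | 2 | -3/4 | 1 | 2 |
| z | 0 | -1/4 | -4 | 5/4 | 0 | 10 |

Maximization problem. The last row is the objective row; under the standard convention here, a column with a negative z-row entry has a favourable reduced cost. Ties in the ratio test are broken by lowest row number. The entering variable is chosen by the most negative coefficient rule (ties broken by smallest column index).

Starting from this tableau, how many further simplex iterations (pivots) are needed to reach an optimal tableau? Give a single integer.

2

pivot: x3 in, s2 out → z = 14
pivot: x2 in, x1 out → z = 112/3
No improving column remains; optimal.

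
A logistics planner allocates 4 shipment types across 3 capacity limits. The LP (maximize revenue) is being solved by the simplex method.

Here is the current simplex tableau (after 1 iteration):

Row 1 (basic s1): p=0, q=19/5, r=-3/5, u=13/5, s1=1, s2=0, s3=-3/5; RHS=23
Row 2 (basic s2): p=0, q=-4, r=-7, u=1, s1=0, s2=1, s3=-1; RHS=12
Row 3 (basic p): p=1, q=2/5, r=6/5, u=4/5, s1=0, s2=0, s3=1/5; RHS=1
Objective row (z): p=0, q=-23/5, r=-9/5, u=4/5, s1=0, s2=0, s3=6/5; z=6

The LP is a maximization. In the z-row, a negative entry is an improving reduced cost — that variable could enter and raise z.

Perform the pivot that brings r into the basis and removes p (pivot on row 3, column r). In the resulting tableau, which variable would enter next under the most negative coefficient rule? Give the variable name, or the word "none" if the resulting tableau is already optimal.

q

Pivot element 6/5. New z-row = old z-row − (-9/5)·(row 3/(6/5)).
Updated z-row coefficients: p: 3/2, q: -4, r: 0, u: 2, s1: 0, s2: 0, s3: 3/2.
The most negative is -4 in column q, so q would enter next.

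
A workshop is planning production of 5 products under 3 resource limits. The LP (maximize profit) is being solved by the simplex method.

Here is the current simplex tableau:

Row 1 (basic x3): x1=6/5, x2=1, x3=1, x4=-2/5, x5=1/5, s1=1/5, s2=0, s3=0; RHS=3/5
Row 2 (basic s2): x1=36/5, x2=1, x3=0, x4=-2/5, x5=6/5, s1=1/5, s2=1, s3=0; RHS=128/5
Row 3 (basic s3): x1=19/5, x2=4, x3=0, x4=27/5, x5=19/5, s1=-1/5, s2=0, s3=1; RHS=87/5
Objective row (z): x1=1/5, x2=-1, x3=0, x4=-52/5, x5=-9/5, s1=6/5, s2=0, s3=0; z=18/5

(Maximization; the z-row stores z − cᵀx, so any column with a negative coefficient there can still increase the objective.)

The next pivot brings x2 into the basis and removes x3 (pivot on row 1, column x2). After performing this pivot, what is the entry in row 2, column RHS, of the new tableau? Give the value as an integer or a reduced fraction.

Pivot element is row 1, column x2: 1.
Normalize row 1: new (row 1, RHS) = (3/5)/1 = 3/5.
row 2 ← row 2 − 1·(new row 1): 128/5 − 1·(3/5) = 25.

25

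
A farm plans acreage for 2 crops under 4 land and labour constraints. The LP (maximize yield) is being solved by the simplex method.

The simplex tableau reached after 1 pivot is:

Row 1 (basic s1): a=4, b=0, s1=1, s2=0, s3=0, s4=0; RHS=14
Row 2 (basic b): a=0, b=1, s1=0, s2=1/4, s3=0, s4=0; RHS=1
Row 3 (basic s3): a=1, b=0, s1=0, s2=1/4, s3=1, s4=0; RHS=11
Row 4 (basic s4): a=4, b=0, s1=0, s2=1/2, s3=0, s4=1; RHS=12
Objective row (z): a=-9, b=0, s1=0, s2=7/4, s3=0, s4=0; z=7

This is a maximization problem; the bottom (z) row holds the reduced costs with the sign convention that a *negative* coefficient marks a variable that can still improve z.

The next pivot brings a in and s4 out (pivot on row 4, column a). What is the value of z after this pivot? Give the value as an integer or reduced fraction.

34

Minimum ratio for a: 12/4 = 3.
z changes by −(z-row coeff of a)·ratio = −(-9)·3 = 27.
New z = 7 + 27 = 34.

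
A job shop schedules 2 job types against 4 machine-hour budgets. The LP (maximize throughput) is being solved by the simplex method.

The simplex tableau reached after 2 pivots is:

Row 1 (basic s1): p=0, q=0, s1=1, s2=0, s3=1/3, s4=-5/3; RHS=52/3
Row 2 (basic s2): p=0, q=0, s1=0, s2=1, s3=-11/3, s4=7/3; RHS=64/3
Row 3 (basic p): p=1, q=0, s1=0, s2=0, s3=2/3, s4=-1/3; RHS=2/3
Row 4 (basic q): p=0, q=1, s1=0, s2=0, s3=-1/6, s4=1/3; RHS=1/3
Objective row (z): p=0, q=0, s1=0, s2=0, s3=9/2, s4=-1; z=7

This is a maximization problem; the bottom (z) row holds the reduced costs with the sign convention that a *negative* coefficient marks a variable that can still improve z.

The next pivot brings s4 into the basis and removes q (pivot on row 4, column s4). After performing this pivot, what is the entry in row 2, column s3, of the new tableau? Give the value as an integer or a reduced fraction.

Pivot element is row 4, column s4: 1/3.
Normalize row 4: new (row 4, s3) = (-1/6)/(1/3) = -1/2.
row 2 ← row 2 − (7/3)·(new row 4): -11/3 − (7/3)·(-1/2) = -5/2.

-5/2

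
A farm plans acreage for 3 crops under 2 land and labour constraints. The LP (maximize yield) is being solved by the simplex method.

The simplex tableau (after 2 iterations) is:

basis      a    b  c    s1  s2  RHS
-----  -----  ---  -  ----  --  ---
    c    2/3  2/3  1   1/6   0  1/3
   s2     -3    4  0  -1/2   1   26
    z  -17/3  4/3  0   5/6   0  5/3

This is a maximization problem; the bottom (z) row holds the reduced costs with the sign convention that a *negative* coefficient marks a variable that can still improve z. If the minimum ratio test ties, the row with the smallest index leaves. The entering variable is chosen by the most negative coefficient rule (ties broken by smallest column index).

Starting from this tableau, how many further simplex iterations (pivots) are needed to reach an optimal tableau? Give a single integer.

1

pivot: a in, c out → z = 9/2
No improving column remains; optimal.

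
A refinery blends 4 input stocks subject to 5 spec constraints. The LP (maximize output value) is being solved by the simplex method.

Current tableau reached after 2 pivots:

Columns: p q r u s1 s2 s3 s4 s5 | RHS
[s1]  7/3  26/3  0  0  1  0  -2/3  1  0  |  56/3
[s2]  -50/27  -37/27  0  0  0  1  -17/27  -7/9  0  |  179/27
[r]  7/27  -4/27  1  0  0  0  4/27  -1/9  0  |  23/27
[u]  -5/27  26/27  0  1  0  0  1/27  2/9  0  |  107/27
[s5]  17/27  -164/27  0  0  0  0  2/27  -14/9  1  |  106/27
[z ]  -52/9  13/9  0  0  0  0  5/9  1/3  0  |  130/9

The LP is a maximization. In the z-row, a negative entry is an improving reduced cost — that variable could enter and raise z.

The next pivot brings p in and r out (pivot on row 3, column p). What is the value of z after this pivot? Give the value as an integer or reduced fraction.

Minimum ratio for p: (23/27)/(7/27) = 23/7.
z changes by −(z-row coeff of p)·ratio = −(-52/9)·(23/7) = 1196/63.
New z = 130/9 + (1196/63) = 234/7.

234/7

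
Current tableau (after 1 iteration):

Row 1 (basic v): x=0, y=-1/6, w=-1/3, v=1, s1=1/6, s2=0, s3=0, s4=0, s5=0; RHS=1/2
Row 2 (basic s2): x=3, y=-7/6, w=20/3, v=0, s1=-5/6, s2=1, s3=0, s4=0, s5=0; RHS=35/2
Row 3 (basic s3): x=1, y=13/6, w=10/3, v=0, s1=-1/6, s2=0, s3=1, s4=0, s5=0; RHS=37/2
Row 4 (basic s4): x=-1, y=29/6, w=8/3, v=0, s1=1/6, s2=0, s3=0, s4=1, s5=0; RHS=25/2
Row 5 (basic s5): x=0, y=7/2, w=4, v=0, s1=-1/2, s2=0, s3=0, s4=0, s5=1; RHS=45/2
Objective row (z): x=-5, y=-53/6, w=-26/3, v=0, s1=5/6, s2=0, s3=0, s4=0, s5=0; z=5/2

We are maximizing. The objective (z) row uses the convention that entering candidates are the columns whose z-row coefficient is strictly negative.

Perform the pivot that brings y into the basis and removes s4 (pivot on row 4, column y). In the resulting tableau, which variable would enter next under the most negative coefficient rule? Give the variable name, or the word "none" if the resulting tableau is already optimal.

Pivot element 29/6. New z-row = old z-row − (-53/6)·(row 4/(29/6)).
Updated z-row coefficients: x: -198/29, y: 0, w: -110/29, v: 0, s1: 33/29, s2: 0, s3: 0, s4: 53/29, s5: 0.
The most negative is -198/29 in column x, so x would enter next.

x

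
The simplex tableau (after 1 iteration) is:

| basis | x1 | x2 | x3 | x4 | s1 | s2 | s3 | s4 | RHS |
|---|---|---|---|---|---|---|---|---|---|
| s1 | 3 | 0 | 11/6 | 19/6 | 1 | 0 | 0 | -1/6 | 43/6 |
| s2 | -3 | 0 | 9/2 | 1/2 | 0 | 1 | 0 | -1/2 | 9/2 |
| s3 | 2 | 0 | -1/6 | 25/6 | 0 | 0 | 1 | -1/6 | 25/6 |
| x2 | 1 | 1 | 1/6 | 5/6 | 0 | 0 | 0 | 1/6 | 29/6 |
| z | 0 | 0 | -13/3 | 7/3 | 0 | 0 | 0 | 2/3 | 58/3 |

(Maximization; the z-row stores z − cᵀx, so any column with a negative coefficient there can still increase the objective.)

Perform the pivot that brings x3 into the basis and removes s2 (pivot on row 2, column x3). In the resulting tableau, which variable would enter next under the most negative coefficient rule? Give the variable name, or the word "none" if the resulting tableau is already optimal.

x1

Pivot element 9/2. New z-row = old z-row − (-13/3)·(row 2/(9/2)).
Updated z-row coefficients: x1: -26/9, x2: 0, x3: 0, x4: 76/27, s1: 0, s2: 26/27, s3: 0, s4: 5/27.
The most negative is -26/9 in column x1, so x1 would enter next.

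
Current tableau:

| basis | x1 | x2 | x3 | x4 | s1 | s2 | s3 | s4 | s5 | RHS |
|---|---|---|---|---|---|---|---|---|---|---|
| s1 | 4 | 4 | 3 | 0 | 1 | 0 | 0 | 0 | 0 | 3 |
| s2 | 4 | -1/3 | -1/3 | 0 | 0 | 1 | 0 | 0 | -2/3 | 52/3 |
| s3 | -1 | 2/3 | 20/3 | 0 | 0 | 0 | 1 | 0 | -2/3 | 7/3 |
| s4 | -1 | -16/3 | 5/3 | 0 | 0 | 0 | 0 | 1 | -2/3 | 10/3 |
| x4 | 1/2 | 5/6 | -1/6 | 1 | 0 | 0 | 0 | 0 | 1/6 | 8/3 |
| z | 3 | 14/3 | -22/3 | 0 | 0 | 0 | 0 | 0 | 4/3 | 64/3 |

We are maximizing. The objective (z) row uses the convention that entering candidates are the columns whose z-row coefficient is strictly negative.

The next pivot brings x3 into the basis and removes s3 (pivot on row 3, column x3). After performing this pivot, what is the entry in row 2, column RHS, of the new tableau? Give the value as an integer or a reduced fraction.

Pivot element is row 3, column x3: 20/3.
Normalize row 3: new (row 3, RHS) = (7/3)/(20/3) = 7/20.
row 2 ← row 2 − (-1/3)·(new row 3): 52/3 − (-1/3)·(7/20) = 349/20.

349/20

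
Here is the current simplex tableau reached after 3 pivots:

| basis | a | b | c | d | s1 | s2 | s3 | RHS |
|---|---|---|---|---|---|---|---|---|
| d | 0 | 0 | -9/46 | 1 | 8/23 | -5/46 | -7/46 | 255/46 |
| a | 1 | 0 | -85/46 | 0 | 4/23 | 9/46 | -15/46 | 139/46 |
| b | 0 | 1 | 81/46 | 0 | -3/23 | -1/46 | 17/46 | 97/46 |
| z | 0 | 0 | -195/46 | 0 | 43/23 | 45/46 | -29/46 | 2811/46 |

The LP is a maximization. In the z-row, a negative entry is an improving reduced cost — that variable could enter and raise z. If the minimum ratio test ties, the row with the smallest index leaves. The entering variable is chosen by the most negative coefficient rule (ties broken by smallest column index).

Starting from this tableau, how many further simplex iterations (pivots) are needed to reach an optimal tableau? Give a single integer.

pivot: c in, b out → z = 1787/27
No improving column remains; optimal.

1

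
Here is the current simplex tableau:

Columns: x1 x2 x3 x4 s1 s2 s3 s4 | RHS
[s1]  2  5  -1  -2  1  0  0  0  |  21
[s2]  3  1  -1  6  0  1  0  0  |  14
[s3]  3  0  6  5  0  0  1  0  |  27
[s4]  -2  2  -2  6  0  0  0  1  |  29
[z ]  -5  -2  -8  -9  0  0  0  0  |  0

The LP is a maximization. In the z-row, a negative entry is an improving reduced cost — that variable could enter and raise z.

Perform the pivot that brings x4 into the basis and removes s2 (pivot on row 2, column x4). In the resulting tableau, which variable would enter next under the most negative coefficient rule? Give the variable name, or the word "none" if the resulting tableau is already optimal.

Pivot element 6. New z-row = old z-row − (-9)·(row 2/6).
Updated z-row coefficients: x1: -1/2, x2: -1/2, x3: -19/2, x4: 0, s1: 0, s2: 3/2, s3: 0, s4: 0.
The most negative is -19/2 in column x3, so x3 would enter next.

x3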